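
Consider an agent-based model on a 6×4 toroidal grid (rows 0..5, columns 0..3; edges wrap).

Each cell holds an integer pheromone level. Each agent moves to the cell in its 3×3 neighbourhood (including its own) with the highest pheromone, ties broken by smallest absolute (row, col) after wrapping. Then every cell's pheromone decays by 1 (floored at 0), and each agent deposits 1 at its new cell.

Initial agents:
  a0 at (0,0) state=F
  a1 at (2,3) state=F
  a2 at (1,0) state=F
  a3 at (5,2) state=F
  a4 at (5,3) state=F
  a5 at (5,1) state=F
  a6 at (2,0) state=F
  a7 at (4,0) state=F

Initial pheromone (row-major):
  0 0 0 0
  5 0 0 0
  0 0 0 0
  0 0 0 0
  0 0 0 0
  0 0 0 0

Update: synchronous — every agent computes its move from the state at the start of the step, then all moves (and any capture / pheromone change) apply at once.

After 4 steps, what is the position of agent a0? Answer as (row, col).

t=1: a0@(1,0) a1@(1,0) a2@(1,0) a3@(0,1) a4@(0,0) a5@(0,0) a6@(1,0) a7@(3,0) | pheromone: 2 1 0 0 / 8 0 0 0 / 0 0 0 0 / 1 0 0 0 / 0 0 0 0 / 0 0 0 0
t=2: a0@(1,0) a1@(1,0) a2@(1,0) a3@(1,0) a4@(1,0) a5@(1,0) a6@(1,0) a7@(3,0) | pheromone: 1 0 0 0 / 14 0 0 0 / 0 0 0 0 / 1 0 0 0 / 0 0 0 0 / 0 0 0 0
t=3: a0@(1,0) a1@(1,0) a2@(1,0) a3@(1,0) a4@(1,0) a5@(1,0) a6@(1,0) a7@(3,0) | pheromone: 0 0 0 0 / 20 0 0 0 / 0 0 0 0 / 1 0 0 0 / 0 0 0 0 / 0 0 0 0
t=4: a0@(1,0) a1@(1,0) a2@(1,0) a3@(1,0) a4@(1,0) a5@(1,0) a6@(1,0) a7@(3,0) | pheromone: 0 0 0 0 / 26 0 0 0 / 0 0 0 0 / 1 0 0 0 / 0 0 0 0 / 0 0 0 0

(1, 0)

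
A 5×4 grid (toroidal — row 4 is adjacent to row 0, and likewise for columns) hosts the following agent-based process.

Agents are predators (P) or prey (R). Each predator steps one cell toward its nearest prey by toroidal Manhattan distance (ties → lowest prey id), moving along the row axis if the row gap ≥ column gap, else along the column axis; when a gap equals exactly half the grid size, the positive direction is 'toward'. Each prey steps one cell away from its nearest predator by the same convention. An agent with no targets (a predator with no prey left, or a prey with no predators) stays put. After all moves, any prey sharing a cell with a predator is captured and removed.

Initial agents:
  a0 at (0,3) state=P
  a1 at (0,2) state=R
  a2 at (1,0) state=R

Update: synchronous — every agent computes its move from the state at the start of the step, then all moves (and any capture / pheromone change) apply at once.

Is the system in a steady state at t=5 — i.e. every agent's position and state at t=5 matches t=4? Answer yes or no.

no

t=1: a0@(0,2):P a1@(0,1):R a2@(2,0):R
t=2: a0@(0,1):P a1@(0,0):R a2@(3,0):R
t=3: a0@(0,0):P a1@(0,3):R a2@(2,0):R
t=4: a0@(0,3):P a1@(0,2):R a2@(3,0):R
t=5: a0@(0,2):P a1@(0,1):R a2@(2,0):R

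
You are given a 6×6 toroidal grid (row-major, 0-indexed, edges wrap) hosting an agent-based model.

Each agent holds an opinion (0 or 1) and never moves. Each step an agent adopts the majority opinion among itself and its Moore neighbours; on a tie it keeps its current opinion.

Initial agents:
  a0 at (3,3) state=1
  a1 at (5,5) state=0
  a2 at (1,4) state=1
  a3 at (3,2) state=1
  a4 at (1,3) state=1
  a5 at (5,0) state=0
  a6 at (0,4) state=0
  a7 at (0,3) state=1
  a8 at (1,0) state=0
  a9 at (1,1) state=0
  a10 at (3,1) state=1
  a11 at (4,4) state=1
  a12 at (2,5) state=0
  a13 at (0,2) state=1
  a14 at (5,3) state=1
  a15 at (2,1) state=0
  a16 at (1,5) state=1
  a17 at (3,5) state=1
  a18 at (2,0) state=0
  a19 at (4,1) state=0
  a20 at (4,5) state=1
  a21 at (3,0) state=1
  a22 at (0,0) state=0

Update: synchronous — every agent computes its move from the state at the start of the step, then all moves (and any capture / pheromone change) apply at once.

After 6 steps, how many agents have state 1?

t=1: a0@(3,3):1 a1@(5,5):0 a2@(1,4):1 a3@(3,2):1 a4@(1,3):1 a5@(5,0):0 a6@(0,4):1 a7@(0,3):1 a8@(1,0):0 a9@(1,1):0 a10@(3,1):1 a11@(4,4):1 a12@(2,5):1 a13@(0,2):1 a14@(5,3):1 a15@(2,1):0 a16@(1,5):0 a17@(3,5):1 a18@(2,0):0 a19@(4,1):1 a20@(4,5):1 a21@(3,0):1 a22@(0,0):0
t=2: (unchanged — steady state)

15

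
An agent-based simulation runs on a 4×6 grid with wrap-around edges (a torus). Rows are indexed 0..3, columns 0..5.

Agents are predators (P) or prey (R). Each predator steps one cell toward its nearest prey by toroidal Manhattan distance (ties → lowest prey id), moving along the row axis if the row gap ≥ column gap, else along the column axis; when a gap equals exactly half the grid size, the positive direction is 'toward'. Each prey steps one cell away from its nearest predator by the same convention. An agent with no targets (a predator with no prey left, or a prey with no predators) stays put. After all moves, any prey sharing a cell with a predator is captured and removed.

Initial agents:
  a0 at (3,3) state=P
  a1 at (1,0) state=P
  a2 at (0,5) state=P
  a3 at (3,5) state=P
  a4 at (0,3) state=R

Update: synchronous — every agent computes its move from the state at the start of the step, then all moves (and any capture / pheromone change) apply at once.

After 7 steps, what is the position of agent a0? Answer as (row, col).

(2, 3)

t=1: a0@(0,3):P a1@(1,1):P a2@(0,4):P a3@(3,4):P a4@(1,3):R
t=2: a0@(1,3):P a1@(1,2):P a2@(1,4):P a3@(0,4):P a4@(2,3):R
t=3: a0@(2,3):P a1@(2,2):P a2@(2,4):P a3@(1,4):P a4@(3,3):R
t=4: a0@(3,3):P a1@(3,2):P a2@(3,4):P a3@(2,4):P a4@(0,3):R
t=5: a0@(0,3):P a1@(0,2):P a2@(0,4):P a3@(3,4):P a4@(1,3):R
t=6: a0@(1,3):P a1@(1,2):P a2@(1,4):P a3@(0,4):P a4@(2,3):R
t=7: a0@(2,3):P a1@(2,2):P a2@(2,4):P a3@(1,4):P a4@(3,3):R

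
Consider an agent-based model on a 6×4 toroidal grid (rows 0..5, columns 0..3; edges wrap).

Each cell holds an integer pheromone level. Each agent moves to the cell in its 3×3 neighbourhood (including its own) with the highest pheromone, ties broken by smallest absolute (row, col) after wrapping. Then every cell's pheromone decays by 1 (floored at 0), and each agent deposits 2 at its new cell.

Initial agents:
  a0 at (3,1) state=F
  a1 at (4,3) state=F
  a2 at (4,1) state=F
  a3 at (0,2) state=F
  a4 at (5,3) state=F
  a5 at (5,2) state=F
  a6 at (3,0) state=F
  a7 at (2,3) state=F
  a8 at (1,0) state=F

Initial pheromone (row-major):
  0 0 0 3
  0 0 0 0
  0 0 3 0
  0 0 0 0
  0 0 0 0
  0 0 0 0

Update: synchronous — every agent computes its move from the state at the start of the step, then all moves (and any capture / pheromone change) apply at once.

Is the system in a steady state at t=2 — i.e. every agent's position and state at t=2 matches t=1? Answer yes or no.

t=1: a0@(2,2) a1@(3,0) a2@(3,0) a3@(0,3) a4@(0,3) a5@(0,3) a6@(2,0) a7@(2,2) a8@(0,3) | pheromone: 0 0 0 10 / 0 0 0 0 / 2 0 6 0 / 4 0 0 0 / 0 0 0 0 / 0 0 0 0
t=2: a0@(2,2) a1@(3,0) a2@(3,0) a3@(0,3) a4@(0,3) a5@(0,3) a6@(3,0) a7@(2,2) a8@(0,3) | pheromone: 0 0 0 17 / 0 0 0 0 / 1 0 9 0 / 9 0 0 0 / 0 0 0 0 / 0 0 0 0

no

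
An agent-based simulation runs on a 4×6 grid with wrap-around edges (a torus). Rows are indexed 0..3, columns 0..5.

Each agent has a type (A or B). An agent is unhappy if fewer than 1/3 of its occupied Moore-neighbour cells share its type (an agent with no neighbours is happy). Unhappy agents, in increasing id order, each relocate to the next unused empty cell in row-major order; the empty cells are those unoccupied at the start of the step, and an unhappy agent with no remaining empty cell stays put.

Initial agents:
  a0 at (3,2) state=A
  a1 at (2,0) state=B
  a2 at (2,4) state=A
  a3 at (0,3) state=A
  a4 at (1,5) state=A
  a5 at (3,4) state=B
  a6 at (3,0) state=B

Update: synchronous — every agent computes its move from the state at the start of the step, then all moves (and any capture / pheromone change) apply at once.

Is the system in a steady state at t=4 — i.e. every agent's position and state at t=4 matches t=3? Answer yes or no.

t=1: a0@(3,2):A a1@(2,0):B a2@(2,4):A a3@(0,3):A a4@(1,5):A a5@(0,0):B a6@(3,0):B
t=2: (unchanged — steady state)

yes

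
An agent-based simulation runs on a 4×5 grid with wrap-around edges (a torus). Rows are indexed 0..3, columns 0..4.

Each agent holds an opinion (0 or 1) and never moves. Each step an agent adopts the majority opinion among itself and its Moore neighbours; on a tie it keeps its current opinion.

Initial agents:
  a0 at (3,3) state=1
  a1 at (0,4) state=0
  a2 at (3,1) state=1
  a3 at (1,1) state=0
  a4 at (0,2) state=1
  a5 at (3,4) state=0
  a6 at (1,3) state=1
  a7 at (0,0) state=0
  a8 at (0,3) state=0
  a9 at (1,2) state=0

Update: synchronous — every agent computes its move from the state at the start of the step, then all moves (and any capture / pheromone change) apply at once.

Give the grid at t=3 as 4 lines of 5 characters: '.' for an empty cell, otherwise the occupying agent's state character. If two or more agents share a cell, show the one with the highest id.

0.000
.000.
.....
.0.00

t=1: a0@(3,3):0 a1@(0,4):0 a2@(3,1):1 a3@(1,1):0 a4@(0,2):1 a5@(3,4):0 a6@(1,3):0 a7@(0,0):0 a8@(0,3):0 a9@(1,2):0
t=2: a0@(3,3):0 a1@(0,4):0 a2@(3,1):1 a3@(1,1):0 a4@(0,2):0 a5@(3,4):0 a6@(1,3):0 a7@(0,0):0 a8@(0,3):0 a9@(1,2):0
t=3: a0@(3,3):0 a1@(0,4):0 a2@(3,1):0 a3@(1,1):0 a4@(0,2):0 a5@(3,4):0 a6@(1,3):0 a7@(0,0):0 a8@(0,3):0 a9@(1,2):0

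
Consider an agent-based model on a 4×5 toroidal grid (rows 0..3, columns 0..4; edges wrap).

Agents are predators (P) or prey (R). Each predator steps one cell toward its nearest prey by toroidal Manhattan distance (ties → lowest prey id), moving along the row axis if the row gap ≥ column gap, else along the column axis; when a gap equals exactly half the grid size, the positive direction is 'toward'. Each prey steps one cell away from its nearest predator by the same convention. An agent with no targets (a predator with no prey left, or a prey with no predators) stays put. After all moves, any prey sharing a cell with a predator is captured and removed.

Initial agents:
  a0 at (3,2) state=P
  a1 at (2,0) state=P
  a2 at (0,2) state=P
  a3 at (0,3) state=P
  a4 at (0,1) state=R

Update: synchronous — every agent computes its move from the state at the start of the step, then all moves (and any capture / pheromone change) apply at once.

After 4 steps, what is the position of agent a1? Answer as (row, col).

t=1: a0@(0,2):P a1@(3,0):P a2@(0,1):P a3@(0,2):P a4@(0,0):R
t=2: a0@(0,1):P a1@(0,0):P a2@(0,0):P a3@(0,1):P a4@(1,0):R
t=3: a0@(1,1):P a1@(1,0):P a2@(1,0):P a3@(1,1):P a4@(2,0):R
t=4: a0@(2,1):P a1@(2,0):P a2@(2,0):P a3@(2,1):P a4@(3,0):R

(2, 0)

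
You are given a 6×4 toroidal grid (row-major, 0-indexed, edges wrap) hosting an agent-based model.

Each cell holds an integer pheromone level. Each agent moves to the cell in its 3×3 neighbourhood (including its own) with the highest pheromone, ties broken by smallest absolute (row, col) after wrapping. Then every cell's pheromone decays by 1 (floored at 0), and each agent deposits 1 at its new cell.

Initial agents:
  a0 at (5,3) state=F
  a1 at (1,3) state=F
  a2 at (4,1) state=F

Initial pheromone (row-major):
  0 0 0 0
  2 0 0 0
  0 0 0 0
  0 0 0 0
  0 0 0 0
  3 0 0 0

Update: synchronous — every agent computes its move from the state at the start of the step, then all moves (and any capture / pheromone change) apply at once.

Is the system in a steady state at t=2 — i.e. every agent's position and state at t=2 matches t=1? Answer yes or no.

t=1: a0@(5,0) a1@(1,0) a2@(5,0) | pheromone: 0 0 0 0 / 2 0 0 0 / 0 0 0 0 / 0 0 0 0 / 0 0 0 0 / 4 0 0 0
t=2: a0@(5,0) a1@(1,0) a2@(5,0) | pheromone: 0 0 0 0 / 2 0 0 0 / 0 0 0 0 / 0 0 0 0 / 0 0 0 0 / 5 0 0 0

yes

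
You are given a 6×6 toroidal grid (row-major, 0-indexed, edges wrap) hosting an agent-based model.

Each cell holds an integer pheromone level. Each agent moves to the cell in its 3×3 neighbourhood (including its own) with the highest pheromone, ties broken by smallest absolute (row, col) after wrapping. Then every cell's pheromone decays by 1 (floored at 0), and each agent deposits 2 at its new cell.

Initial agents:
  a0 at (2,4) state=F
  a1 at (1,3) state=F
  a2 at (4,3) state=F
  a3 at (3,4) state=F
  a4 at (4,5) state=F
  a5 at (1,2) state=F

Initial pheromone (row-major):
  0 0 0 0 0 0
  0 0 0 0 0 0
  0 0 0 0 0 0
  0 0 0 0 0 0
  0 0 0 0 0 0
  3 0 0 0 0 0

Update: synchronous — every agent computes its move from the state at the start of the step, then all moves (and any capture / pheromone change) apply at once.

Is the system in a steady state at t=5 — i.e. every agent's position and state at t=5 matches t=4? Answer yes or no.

no

t=1: a0@(1,3) a1@(0,2) a2@(3,2) a3@(2,3) a4@(5,0) a5@(0,1) | pheromone: 0 2 2 0 0 0 / 0 0 0 2 0 0 / 0 0 0 2 0 0 / 0 0 2 0 0 0 / 0 0 0 0 0 0 / 4 0 0 0 0 0
t=2: a0@(0,2) a1@(0,1) a2@(2,3) a3@(1,3) a4@(5,0) a5@(5,0) | pheromone: 0 3 3 0 0 0 / 0 0 0 3 0 0 / 0 0 0 3 0 0 / 0 0 1 0 0 0 / 0 0 0 0 0 0 / 7 0 0 0 0 0
t=3: a0@(0,1) a1@(5,0) a2@(1,3) a3@(0,2) a4@(5,0) a5@(5,0) | pheromone: 0 4 4 0 0 0 / 0 0 0 4 0 0 / 0 0 0 2 0 0 / 0 0 0 0 0 0 / 0 0 0 0 0 0 / 12 0 0 0 0 0
t=4: a0@(5,0) a1@(5,0) a2@(0,2) a3@(0,1) a4@(5,0) a5@(5,0) | pheromone: 0 5 5 0 0 0 / 0 0 0 3 0 0 / 0 0 0 1 0 0 / 0 0 0 0 0 0 / 0 0 0 0 0 0 / 19 0 0 0 0 0
t=5: a0@(5,0) a1@(5,0) a2@(0,1) a3@(5,0) a4@(5,0) a5@(5,0) | pheromone: 0 6 4 0 0 0 / 0 0 0 2 0 0 / 0 0 0 0 0 0 / 0 0 0 0 0 0 / 0 0 0 0 0 0 / 28 0 0 0 0 0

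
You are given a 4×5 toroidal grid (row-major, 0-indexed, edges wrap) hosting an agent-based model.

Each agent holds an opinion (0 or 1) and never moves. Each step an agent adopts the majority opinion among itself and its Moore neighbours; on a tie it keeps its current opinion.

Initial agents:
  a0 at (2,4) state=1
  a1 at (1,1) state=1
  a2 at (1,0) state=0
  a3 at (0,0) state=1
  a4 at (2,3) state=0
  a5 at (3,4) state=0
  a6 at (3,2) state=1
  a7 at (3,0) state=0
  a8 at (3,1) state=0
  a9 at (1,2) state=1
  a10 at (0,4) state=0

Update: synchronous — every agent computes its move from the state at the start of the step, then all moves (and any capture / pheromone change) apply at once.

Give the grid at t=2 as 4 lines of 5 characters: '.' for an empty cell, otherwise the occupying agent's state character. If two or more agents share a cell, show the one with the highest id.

0...0
011..
...00
000.0

t=1: a0@(2,4):0 a1@(1,1):1 a2@(1,0):1 a3@(0,0):0 a4@(2,3):1 a5@(3,4):0 a6@(3,2):0 a7@(3,0):0 a8@(3,1):0 a9@(1,2):1 a10@(0,4):0
t=2: a0@(2,4):0 a1@(1,1):1 a2@(1,0):0 a3@(0,0):0 a4@(2,3):0 a5@(3,4):0 a6@(3,2):0 a7@(3,0):0 a8@(3,1):0 a9@(1,2):1 a10@(0,4):0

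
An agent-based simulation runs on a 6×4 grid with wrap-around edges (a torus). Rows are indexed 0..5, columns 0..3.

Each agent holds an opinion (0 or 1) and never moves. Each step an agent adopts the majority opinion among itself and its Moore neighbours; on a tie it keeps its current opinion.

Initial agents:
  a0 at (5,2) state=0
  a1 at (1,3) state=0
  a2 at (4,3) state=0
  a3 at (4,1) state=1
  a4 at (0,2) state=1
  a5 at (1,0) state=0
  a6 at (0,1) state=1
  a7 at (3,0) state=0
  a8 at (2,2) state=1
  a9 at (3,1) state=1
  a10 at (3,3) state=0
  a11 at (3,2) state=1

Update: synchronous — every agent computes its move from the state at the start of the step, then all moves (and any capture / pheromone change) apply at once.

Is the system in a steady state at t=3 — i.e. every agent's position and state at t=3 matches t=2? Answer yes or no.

t=1: a0@(5,2):1 a1@(1,3):0 a2@(4,3):0 a3@(4,1):1 a4@(0,2):1 a5@(1,0):0 a6@(0,1):1 a7@(3,0):0 a8@(2,2):1 a9@(3,1):1 a10@(3,3):0 a11@(3,2):1
t=2: (unchanged — steady state)

yes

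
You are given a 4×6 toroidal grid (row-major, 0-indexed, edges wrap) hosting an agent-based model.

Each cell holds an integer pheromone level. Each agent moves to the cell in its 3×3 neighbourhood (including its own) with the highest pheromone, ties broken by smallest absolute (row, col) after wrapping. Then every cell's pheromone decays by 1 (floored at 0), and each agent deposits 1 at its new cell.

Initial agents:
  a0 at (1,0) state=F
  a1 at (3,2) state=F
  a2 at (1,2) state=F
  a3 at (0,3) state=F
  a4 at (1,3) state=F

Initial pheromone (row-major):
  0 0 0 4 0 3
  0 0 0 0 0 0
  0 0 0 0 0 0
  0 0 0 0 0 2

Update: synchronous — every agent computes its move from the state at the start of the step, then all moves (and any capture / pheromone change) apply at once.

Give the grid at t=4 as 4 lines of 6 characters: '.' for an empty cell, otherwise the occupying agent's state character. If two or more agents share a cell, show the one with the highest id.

...F.F
......
......
......

t=1: a0@(0,5) a1@(0,3) a2@(0,3) a3@(0,3) a4@(0,3) | pheromone: 0 0 0 7 0 3 / 0 0 0 0 0 0 / 0 0 0 0 0 0 / 0 0 0 0 0 1
t=2: a0@(0,5) a1@(0,3) a2@(0,3) a3@(0,3) a4@(0,3) | pheromone: 0 0 0 10 0 3 / 0 0 0 0 0 0 / 0 0 0 0 0 0 / 0 0 0 0 0 0
t=3: a0@(0,5) a1@(0,3) a2@(0,3) a3@(0,3) a4@(0,3) | pheromone: 0 0 0 13 0 3 / 0 0 0 0 0 0 / 0 0 0 0 0 0 / 0 0 0 0 0 0
t=4: a0@(0,5) a1@(0,3) a2@(0,3) a3@(0,3) a4@(0,3) | pheromone: 0 0 0 16 0 3 / 0 0 0 0 0 0 / 0 0 0 0 0 0 / 0 0 0 0 0 0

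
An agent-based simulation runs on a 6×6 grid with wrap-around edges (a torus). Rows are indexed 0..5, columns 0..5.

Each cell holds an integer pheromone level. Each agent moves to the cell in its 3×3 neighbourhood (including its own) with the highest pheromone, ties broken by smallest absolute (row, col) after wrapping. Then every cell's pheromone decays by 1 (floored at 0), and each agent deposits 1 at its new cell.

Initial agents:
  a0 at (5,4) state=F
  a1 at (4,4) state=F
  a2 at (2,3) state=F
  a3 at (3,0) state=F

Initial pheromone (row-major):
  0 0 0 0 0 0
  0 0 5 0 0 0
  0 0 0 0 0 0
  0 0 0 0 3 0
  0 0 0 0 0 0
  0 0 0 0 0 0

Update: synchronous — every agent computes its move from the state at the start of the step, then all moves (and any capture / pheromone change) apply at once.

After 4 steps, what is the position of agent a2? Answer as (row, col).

t=1: a0@(0,3) a1@(3,4) a2@(1,2) a3@(2,0) | pheromone: 0 0 0 1 0 0 / 0 0 5 0 0 0 / 1 0 0 0 0 0 / 0 0 0 0 3 0 / 0 0 0 0 0 0 / 0 0 0 0 0 0
t=2: a0@(1,2) a1@(3,4) a2@(1,2) a3@(2,0) | pheromone: 0 0 0 0 0 0 / 0 0 6 0 0 0 / 1 0 0 0 0 0 / 0 0 0 0 3 0 / 0 0 0 0 0 0 / 0 0 0 0 0 0
t=3: a0@(1,2) a1@(3,4) a2@(1,2) a3@(2,0) | pheromone: 0 0 0 0 0 0 / 0 0 7 0 0 0 / 1 0 0 0 0 0 / 0 0 0 0 3 0 / 0 0 0 0 0 0 / 0 0 0 0 0 0
t=4: a0@(1,2) a1@(3,4) a2@(1,2) a3@(2,0) | pheromone: 0 0 0 0 0 0 / 0 0 8 0 0 0 / 1 0 0 0 0 0 / 0 0 0 0 3 0 / 0 0 0 0 0 0 / 0 0 0 0 0 0

(1, 2)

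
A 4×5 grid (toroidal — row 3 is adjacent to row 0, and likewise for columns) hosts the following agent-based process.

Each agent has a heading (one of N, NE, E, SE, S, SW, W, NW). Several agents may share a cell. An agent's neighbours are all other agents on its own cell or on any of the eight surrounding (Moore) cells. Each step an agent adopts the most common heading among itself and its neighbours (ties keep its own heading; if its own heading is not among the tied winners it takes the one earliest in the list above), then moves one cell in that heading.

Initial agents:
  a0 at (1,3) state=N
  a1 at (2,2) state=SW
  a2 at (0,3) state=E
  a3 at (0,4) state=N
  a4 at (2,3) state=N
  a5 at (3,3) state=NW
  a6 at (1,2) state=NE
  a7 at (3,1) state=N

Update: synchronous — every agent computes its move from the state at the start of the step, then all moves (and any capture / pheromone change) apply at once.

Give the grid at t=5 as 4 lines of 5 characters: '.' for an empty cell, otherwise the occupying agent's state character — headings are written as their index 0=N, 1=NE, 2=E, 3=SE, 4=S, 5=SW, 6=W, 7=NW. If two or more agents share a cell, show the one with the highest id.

..00.
..00.
.0.0.
...00

t=1: a0@(0,3):N a1@(1,2):N a2@(3,3):N a3@(3,4):N a4@(1,3):N a5@(2,3):N a6@(0,2):N a7@(2,1):N
t=2: a0@(3,3):N a1@(0,2):N a2@(2,3):N a3@(2,4):N a4@(0,3):N a5@(1,3):N a6@(3,2):N a7@(1,1):N
t=3: a0@(2,3):N a1@(3,2):N a2@(1,3):N a3@(1,4):N a4@(3,3):N a5@(0,3):N a6@(2,2):N a7@(0,1):N
t=4: a0@(1,3):N a1@(2,2):N a2@(0,3):N a3@(0,4):N a4@(2,3):N a5@(3,3):N a6@(1,2):N a7@(3,1):N
t=5: a0@(0,3):N a1@(1,2):N a2@(3,3):N a3@(3,4):N a4@(1,3):N a5@(2,3):N a6@(0,2):N a7@(2,1):N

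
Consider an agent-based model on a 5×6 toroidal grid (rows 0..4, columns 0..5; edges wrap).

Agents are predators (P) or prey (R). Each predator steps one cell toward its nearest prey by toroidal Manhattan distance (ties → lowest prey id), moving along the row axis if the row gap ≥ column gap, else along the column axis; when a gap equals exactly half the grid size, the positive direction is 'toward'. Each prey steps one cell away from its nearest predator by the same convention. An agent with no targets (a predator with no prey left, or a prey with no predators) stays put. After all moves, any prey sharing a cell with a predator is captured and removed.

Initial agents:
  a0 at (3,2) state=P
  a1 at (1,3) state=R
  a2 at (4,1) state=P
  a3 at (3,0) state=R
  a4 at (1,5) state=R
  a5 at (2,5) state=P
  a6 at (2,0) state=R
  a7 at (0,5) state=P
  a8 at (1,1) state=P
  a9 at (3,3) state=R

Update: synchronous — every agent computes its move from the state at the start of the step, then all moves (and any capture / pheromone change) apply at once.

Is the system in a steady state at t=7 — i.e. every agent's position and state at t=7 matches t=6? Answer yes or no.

t=1: a0@(3,3):P a1@(1,4):R a2@(3,1):P a3@(3,5):R a4@(0,5):R a5@(1,5):P a6@(2,1):R a7@(1,5):P a8@(1,2):P a9@(3,4):R
t=2: a0@(3,4):P a2@(2,1):P a3@(3,0):R a4@(4,5):R a5@(1,4):P a6@(1,1):R a7@(1,4):P a8@(1,3):P a9@(3,5):R
t=3: a0@(3,5):P a2@(1,1):P a3@(3,1):R a4@(0,5):R a5@(0,4):P a6@(0,1):R a7@(0,4):P a8@(1,2):P a9@(3,0):R
t=4: a0@(3,0):P a2@(0,1):P a3@(3,2):R a4@(0,0):R a5@(0,5):P a6@(4,1):R a7@(0,5):P a8@(0,2):P a9@(3,1):R
t=5: a0@(3,1):P a2@(0,0):P a3@(3,3):R a4@(0,5):R a5@(0,0):P a7@(0,0):P a8@(4,2):P a9@(3,2):R
t=6: a0@(3,2):P a2@(0,5):P a3@(3,4):R a4@(0,4):R a5@(0,5):P a7@(0,5):P a8@(3,2):P a9@(3,3):R
t=7: a0@(3,3):P a2@(0,4):P a3@(3,5):R a4@(0,3):R a5@(0,4):P a7@(0,4):P a8@(3,3):P a9@(3,4):R

no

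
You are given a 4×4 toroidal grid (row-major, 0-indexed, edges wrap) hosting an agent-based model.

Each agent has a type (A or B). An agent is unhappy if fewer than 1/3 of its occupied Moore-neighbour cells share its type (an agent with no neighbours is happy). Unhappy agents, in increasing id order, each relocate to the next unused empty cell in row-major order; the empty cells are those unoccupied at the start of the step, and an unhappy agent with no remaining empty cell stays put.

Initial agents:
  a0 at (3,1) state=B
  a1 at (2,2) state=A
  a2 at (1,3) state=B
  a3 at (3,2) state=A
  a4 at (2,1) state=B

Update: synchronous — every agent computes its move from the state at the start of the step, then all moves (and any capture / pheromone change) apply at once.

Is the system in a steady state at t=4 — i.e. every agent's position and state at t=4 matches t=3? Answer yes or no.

yes

t=1: a0@(3,1):B a1@(0,0):A a2@(0,1):B a3@(3,2):A a4@(2,1):B
t=2: a0@(3,1):B a1@(0,2):A a2@(0,1):B a3@(0,3):A a4@(2,1):B
t=3: (unchanged — steady state)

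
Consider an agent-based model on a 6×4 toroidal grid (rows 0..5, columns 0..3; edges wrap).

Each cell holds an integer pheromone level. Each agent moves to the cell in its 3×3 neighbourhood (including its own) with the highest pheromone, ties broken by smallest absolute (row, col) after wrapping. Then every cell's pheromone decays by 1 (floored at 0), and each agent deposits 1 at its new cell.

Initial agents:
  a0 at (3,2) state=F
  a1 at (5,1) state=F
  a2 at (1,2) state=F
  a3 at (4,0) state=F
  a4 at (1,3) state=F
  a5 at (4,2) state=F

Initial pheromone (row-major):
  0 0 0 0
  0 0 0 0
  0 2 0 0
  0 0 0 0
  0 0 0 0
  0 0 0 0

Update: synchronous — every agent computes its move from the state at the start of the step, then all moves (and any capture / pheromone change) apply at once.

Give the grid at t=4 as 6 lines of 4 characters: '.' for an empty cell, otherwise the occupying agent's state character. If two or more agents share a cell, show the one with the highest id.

F...
....
.F..
....
....
....

t=1: a0@(2,1) a1@(0,0) a2@(2,1) a3@(3,0) a4@(0,0) a5@(3,1) | pheromone: 2 0 0 0 / 0 0 0 0 / 0 3 0 0 / 1 1 0 0 / 0 0 0 0 / 0 0 0 0
t=2: a0@(2,1) a1@(0,0) a2@(2,1) a3@(2,1) a4@(0,0) a5@(2,1) | pheromone: 3 0 0 0 / 0 0 0 0 / 0 6 0 0 / 0 0 0 0 / 0 0 0 0 / 0 0 0 0
t=3: a0@(2,1) a1@(0,0) a2@(2,1) a3@(2,1) a4@(0,0) a5@(2,1) | pheromone: 4 0 0 0 / 0 0 0 0 / 0 9 0 0 / 0 0 0 0 / 0 0 0 0 / 0 0 0 0
t=4: a0@(2,1) a1@(0,0) a2@(2,1) a3@(2,1) a4@(0,0) a5@(2,1) | pheromone: 5 0 0 0 / 0 0 0 0 / 0 12 0 0 / 0 0 0 0 / 0 0 0 0 / 0 0 0 0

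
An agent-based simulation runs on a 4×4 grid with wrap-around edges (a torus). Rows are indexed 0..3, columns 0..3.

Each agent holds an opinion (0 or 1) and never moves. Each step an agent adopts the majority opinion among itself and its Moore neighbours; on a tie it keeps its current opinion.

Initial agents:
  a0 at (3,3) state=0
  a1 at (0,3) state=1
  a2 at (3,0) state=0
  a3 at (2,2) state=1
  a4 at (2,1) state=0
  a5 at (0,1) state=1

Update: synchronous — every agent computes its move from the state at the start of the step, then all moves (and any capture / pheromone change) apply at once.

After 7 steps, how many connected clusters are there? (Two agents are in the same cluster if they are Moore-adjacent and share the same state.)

2

t=1: a0@(3,3):0 a1@(0,3):0 a2@(3,0):0 a3@(2,2):0 a4@(2,1):0 a5@(0,1):1
t=2: (unchanged — steady state)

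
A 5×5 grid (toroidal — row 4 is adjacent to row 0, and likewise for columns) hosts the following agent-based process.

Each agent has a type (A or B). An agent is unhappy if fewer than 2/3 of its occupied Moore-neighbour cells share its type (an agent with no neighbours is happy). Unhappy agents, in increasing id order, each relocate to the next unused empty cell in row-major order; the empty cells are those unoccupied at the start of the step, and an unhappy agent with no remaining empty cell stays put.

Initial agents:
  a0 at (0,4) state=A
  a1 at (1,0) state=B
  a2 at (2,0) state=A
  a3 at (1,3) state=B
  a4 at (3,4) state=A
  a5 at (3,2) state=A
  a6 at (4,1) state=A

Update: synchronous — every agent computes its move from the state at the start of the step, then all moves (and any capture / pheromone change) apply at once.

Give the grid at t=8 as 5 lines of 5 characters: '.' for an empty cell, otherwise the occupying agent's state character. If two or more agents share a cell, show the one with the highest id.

....A
BAB..
.....
..A.A
.A...

t=1: a0@(0,0):A a1@(0,1):B a2@(0,2):A a3@(0,3):B a4@(3,4):A a5@(3,2):A a6@(4,1):A
t=2: a0@(0,4):A a1@(1,0):B a2@(1,1):A a3@(1,2):B a4@(3,4):A a5@(3,2):A a6@(4,1):A
t=3: a0@(0,0):A a1@(0,1):B a2@(0,2):A a3@(0,3):B a4@(3,4):A a5@(3,2):A a6@(4,1):A
t=4: a0@(0,4):A a1@(1,0):B a2@(1,1):A a3@(1,2):B a4@(3,4):A a5@(3,2):A a6@(4,1):A
t=5: a0@(0,0):A a1@(0,1):B a2@(0,2):A a3@(0,3):B a4@(3,4):A a5@(3,2):A a6@(4,1):A
t=6: a0@(0,4):A a1@(1,0):B a2@(1,1):A a3@(1,2):B a4@(3,4):A a5@(3,2):A a6@(4,1):A
t=7: a0@(0,0):A a1@(0,1):B a2@(0,2):A a3@(0,3):B a4@(3,4):A a5@(3,2):A a6@(4,1):A
t=8: a0@(0,4):A a1@(1,0):B a2@(1,1):A a3@(1,2):B a4@(3,4):A a5@(3,2):A a6@(4,1):A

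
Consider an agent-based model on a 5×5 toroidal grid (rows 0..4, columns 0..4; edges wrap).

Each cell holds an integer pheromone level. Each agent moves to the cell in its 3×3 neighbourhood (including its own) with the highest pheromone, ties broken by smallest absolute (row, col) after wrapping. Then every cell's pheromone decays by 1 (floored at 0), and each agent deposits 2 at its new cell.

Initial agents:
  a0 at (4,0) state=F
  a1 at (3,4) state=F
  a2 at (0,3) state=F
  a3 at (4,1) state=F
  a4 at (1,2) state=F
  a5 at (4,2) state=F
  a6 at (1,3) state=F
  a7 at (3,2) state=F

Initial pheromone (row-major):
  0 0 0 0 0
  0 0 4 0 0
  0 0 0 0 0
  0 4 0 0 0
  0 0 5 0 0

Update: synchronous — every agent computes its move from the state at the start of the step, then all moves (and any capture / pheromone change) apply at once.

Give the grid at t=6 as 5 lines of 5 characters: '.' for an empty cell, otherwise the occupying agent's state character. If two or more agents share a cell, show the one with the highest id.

.....
..F..
.....
.....
..F..

t=1: a0@(3,1) a1@(2,0) a2@(4,2) a3@(4,2) a4@(1,2) a5@(4,2) a6@(1,2) a7@(4,2) | pheromone: 0 0 0 0 0 / 0 0 7 0 0 / 2 0 0 0 0 / 0 5 0 0 0 / 0 0 12 0 0
t=2: a0@(4,2) a1@(3,1) a2@(4,2) a3@(4,2) a4@(1,2) a5@(4,2) a6@(1,2) a7@(4,2) | pheromone: 0 0 0 0 0 / 0 0 10 0 0 / 1 0 0 0 0 / 0 6 0 0 0 / 0 0 21 0 0
t=3: a0@(4,2) a1@(4,2) a2@(4,2) a3@(4,2) a4@(1,2) a5@(4,2) a6@(1,2) a7@(4,2) | pheromone: 0 0 0 0 0 / 0 0 13 0 0 / 0 0 0 0 0 / 0 5 0 0 0 / 0 0 32 0 0
t=4: a0@(4,2) a1@(4,2) a2@(4,2) a3@(4,2) a4@(1,2) a5@(4,2) a6@(1,2) a7@(4,2) | pheromone: 0 0 0 0 0 / 0 0 16 0 0 / 0 0 0 0 0 / 0 4 0 0 0 / 0 0 43 0 0
t=5: a0@(4,2) a1@(4,2) a2@(4,2) a3@(4,2) a4@(1,2) a5@(4,2) a6@(1,2) a7@(4,2) | pheromone: 0 0 0 0 0 / 0 0 19 0 0 / 0 0 0 0 0 / 0 3 0 0 0 / 0 0 54 0 0
t=6: a0@(4,2) a1@(4,2) a2@(4,2) a3@(4,2) a4@(1,2) a5@(4,2) a6@(1,2) a7@(4,2) | pheromone: 0 0 0 0 0 / 0 0 22 0 0 / 0 0 0 0 0 / 0 2 0 0 0 / 0 0 65 0 0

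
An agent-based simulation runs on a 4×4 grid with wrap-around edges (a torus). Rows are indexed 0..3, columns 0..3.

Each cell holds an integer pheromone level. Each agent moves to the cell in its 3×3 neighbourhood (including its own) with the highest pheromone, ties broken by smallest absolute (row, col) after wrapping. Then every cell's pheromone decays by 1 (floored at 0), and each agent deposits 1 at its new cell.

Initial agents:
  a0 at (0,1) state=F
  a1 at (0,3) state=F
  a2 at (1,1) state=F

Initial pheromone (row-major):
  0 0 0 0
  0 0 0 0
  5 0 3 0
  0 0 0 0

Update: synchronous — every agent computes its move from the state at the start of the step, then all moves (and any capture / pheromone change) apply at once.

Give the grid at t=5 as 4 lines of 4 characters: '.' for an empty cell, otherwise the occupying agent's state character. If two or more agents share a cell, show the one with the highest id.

t=1: a0@(0,0) a1@(0,0) a2@(2,0) | pheromone: 2 0 0 0 / 0 0 0 0 / 5 0 2 0 / 0 0 0 0
t=2: a0@(0,0) a1@(0,0) a2@(2,0) | pheromone: 3 0 0 0 / 0 0 0 0 / 5 0 1 0 / 0 0 0 0
t=3: a0@(0,0) a1@(0,0) a2@(2,0) | pheromone: 4 0 0 0 / 0 0 0 0 / 5 0 0 0 / 0 0 0 0
t=4: a0@(0,0) a1@(0,0) a2@(2,0) | pheromone: 5 0 0 0 / 0 0 0 0 / 5 0 0 0 / 0 0 0 0
t=5: a0@(0,0) a1@(0,0) a2@(2,0) | pheromone: 6 0 0 0 / 0 0 0 0 / 5 0 0 0 / 0 0 0 0

F...
....
F...
....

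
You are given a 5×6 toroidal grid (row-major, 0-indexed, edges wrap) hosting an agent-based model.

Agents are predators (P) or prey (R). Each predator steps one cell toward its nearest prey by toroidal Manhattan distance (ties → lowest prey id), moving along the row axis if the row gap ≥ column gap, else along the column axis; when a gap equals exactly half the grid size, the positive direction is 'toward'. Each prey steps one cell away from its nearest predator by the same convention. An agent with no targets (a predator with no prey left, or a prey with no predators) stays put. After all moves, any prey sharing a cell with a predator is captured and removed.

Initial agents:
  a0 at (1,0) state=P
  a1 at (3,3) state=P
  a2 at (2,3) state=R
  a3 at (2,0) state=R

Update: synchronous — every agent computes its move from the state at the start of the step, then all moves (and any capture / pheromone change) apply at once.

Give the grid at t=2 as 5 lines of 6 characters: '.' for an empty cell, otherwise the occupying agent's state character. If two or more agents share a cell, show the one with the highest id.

t=1: a0@(2,0):P a1@(2,3):P a2@(1,3):R a3@(3,0):R
t=2: a0@(3,0):P a1@(1,3):P a2@(0,3):R a3@(4,0):R

...R..
...P..
......
P.....
R.....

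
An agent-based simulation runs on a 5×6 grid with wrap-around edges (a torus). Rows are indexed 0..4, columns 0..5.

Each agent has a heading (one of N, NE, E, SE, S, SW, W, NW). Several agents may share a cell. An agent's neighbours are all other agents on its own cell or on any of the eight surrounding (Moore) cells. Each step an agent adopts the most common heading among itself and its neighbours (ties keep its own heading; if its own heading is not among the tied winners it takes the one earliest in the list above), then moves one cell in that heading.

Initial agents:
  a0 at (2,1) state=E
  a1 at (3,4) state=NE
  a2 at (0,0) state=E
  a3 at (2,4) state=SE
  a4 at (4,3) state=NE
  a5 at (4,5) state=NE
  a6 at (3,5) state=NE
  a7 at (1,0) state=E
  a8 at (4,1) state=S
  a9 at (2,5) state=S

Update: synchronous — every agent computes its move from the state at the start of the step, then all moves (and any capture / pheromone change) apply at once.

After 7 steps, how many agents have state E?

4

t=1: a0@(2,2):E a1@(2,5):NE a2@(0,1):E a3@(1,5):NE a4@(3,4):NE a5@(3,0):NE a6@(2,0):NE a7@(1,1):E a8@(0,1):S a9@(1,0):NE
t=2: a0@(2,3):E a1@(1,0):NE a2@(0,2):E a3@(0,0):NE a4@(2,5):NE a5@(2,1):NE a6@(1,1):NE a7@(1,2):E a8@(0,2):E a9@(0,1):NE
t=3: a0@(2,4):E a1@(0,1):NE a2@(0,3):E a3@(4,1):NE a4@(1,0):NE a5@(1,2):NE a6@(0,2):NE a7@(1,3):E a8@(0,3):E a9@(4,2):NE
t=4: a0@(2,5):E a1@(4,2):NE a2@(0,4):E a3@(3,2):NE a4@(0,1):NE a5@(0,3):NE a6@(4,3):NE a7@(1,4):E a8@(0,4):E a9@(3,3):NE
t=5: a0@(2,0):E a1@(3,3):NE a2@(0,5):E a3@(2,3):NE a4@(4,2):NE a5@(4,4):NE a6@(3,4):NE a7@(1,5):E a8@(0,5):E a9@(2,4):NE
t=6: a0@(2,1):E a1@(2,4):NE a2@(0,0):E a3@(1,4):NE a4@(3,3):NE a5@(3,5):NE a6@(2,5):NE a7@(1,0):E a8@(0,0):E a9@(1,5):NE
t=7: a0@(2,2):E a1@(1,5):NE a2@(0,1):E a3@(0,5):NE a4@(2,4):NE a5@(2,0):NE a6@(1,0):NE a7@(1,1):E a8@(0,1):E a9@(0,0):NE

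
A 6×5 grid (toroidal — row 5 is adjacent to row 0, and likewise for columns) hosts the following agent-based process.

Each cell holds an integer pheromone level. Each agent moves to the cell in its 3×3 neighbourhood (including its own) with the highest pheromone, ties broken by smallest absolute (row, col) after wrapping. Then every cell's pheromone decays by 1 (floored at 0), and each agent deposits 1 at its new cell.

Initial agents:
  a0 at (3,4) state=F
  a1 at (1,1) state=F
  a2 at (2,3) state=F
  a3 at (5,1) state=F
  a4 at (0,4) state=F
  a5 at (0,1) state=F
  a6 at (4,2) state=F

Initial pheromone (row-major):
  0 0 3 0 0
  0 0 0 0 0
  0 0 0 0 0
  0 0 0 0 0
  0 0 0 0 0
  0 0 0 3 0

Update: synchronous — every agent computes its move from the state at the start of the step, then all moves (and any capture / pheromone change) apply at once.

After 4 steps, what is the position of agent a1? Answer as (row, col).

(0, 2)

t=1: a0@(2,0) a1@(0,2) a2@(1,2) a3@(0,2) a4@(5,3) a5@(0,2) a6@(5,3) | pheromone: 0 0 5 0 0 / 0 0 1 0 0 / 1 0 0 0 0 / 0 0 0 0 0 / 0 0 0 0 0 / 0 0 0 4 0
t=2: a0@(2,0) a1@(0,2) a2@(0,2) a3@(0,2) a4@(0,2) a5@(0,2) a6@(0,2) | pheromone: 0 0 10 0 0 / 0 0 0 0 0 / 1 0 0 0 0 / 0 0 0 0 0 / 0 0 0 0 0 / 0 0 0 3 0
t=3: a0@(2,0) a1@(0,2) a2@(0,2) a3@(0,2) a4@(0,2) a5@(0,2) a6@(0,2) | pheromone: 0 0 15 0 0 / 0 0 0 0 0 / 1 0 0 0 0 / 0 0 0 0 0 / 0 0 0 0 0 / 0 0 0 2 0
t=4: a0@(2,0) a1@(0,2) a2@(0,2) a3@(0,2) a4@(0,2) a5@(0,2) a6@(0,2) | pheromone: 0 0 20 0 0 / 0 0 0 0 0 / 1 0 0 0 0 / 0 0 0 0 0 / 0 0 0 0 0 / 0 0 0 1 0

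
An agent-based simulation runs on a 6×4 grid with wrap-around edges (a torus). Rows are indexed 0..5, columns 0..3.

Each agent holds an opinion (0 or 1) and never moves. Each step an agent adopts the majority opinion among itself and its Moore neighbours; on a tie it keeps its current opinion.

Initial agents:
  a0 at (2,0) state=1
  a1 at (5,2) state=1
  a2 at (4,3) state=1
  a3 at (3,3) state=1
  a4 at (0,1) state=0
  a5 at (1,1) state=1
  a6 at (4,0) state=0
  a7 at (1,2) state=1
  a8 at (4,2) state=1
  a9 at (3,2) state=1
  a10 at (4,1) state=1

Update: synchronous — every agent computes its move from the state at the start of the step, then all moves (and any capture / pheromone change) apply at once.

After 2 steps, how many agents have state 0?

0

t=1: a0@(2,0):1 a1@(5,2):1 a2@(4,3):1 a3@(3,3):1 a4@(0,1):1 a5@(1,1):1 a6@(4,0):1 a7@(1,2):1 a8@(4,2):1 a9@(3,2):1 a10@(4,1):1
t=2: (unchanged — steady state)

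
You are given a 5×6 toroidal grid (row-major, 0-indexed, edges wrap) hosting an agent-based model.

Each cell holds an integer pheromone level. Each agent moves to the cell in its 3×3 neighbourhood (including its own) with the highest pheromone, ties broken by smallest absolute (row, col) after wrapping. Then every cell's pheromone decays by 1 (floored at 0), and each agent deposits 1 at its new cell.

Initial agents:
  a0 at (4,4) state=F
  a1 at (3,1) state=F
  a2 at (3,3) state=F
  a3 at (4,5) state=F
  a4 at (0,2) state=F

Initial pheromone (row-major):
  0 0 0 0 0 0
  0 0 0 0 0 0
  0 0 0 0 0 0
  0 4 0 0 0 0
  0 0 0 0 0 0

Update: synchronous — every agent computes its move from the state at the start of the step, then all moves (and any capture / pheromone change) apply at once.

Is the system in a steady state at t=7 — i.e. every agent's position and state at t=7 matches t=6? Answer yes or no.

yes

t=1: a0@(0,3) a1@(3,1) a2@(2,2) a3@(0,0) a4@(0,1) | pheromone: 1 1 0 1 0 0 / 0 0 0 0 0 0 / 0 0 1 0 0 0 / 0 4 0 0 0 0 / 0 0 0 0 0 0
t=2: a0@(0,3) a1@(3,1) a2@(3,1) a3@(0,0) a4@(0,0) | pheromone: 2 0 0 1 0 0 / 0 0 0 0 0 0 / 0 0 0 0 0 0 / 0 5 0 0 0 0 / 0 0 0 0 0 0
t=3: a0@(0,3) a1@(3,1) a2@(3,1) a3@(0,0) a4@(0,0) | pheromone: 3 0 0 1 0 0 / 0 0 0 0 0 0 / 0 0 0 0 0 0 / 0 6 0 0 0 0 / 0 0 0 0 0 0
t=4: a0@(0,3) a1@(3,1) a2@(3,1) a3@(0,0) a4@(0,0) | pheromone: 4 0 0 1 0 0 / 0 0 0 0 0 0 / 0 0 0 0 0 0 / 0 7 0 0 0 0 / 0 0 0 0 0 0
t=5: a0@(0,3) a1@(3,1) a2@(3,1) a3@(0,0) a4@(0,0) | pheromone: 5 0 0 1 0 0 / 0 0 0 0 0 0 / 0 0 0 0 0 0 / 0 8 0 0 0 0 / 0 0 0 0 0 0
t=6: a0@(0,3) a1@(3,1) a2@(3,1) a3@(0,0) a4@(0,0) | pheromone: 6 0 0 1 0 0 / 0 0 0 0 0 0 / 0 0 0 0 0 0 / 0 9 0 0 0 0 / 0 0 0 0 0 0
t=7: a0@(0,3) a1@(3,1) a2@(3,1) a3@(0,0) a4@(0,0) | pheromone: 7 0 0 1 0 0 / 0 0 0 0 0 0 / 0 0 0 0 0 0 / 0 10 0 0 0 0 / 0 0 0 0 0 0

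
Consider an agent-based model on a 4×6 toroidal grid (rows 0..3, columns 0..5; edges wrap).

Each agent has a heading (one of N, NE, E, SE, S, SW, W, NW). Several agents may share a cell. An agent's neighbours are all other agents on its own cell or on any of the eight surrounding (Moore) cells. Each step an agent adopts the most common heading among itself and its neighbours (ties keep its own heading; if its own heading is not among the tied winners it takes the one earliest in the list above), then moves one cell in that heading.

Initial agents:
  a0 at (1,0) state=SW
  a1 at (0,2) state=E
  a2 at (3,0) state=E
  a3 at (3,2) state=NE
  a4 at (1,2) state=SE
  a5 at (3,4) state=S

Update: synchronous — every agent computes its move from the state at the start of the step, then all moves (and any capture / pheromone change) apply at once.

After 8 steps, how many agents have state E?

2

t=1: a0@(2,5):SW a1@(0,3):E a2@(3,1):E a3@(2,3):NE a4@(2,3):SE a5@(0,4):S
t=2: a0@(3,4):SW a1@(0,4):E a2@(3,2):E a3@(1,4):NE a4@(3,4):SE a5@(1,4):S
t=3: a0@(0,3):SW a1@(0,5):E a2@(3,3):E a3@(0,5):NE a4@(0,5):SE a5@(2,4):S
t=4: a0@(1,2):SW a1@(0,0):E a2@(3,4):E a3@(3,0):NE a4@(1,0):SE a5@(3,4):S
t=5: a0@(2,1):SW a1@(0,1):E a2@(3,5):E a3@(2,1):NE a4@(2,1):SE a5@(0,4):S
t=6: a0@(3,0):SW a1@(0,2):E a2@(3,0):E a3@(1,2):NE a4@(3,2):SE a5@(1,4):S
t=7: a0@(0,5):SW a1@(0,3):E a2@(3,1):E a3@(0,3):NE a4@(0,3):SE a5@(2,4):S
t=8: a0@(1,4):SW a1@(0,4):E a2@(3,2):E a3@(3,4):NE a4@(1,4):SE a5@(3,4):S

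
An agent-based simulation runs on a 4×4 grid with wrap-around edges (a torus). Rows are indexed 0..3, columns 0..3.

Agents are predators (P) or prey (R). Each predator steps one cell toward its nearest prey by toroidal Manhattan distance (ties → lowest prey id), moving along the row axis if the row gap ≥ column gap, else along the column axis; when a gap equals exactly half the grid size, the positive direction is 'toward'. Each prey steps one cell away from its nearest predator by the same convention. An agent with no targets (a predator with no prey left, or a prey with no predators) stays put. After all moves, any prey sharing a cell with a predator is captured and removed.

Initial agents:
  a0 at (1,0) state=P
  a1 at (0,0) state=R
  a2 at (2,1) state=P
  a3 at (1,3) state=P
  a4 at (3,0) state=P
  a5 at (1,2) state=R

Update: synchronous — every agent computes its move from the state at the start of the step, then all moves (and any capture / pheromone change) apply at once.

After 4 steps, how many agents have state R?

t=1: a0@(0,0):P a1@(3,0):R a2@(1,1):P a3@(1,2):P a4@(0,0):P
t=2: a0@(3,0):P a1@(2,0):R a2@(2,1):P a3@(2,2):P a4@(3,0):P
t=3: a0@(2,0):P a1@(1,0):R a2@(2,0):P a3@(2,3):P a4@(2,0):P
t=4: a0@(1,0):P a1@(0,0):R a2@(1,0):P a3@(1,3):P a4@(1,0):P

1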